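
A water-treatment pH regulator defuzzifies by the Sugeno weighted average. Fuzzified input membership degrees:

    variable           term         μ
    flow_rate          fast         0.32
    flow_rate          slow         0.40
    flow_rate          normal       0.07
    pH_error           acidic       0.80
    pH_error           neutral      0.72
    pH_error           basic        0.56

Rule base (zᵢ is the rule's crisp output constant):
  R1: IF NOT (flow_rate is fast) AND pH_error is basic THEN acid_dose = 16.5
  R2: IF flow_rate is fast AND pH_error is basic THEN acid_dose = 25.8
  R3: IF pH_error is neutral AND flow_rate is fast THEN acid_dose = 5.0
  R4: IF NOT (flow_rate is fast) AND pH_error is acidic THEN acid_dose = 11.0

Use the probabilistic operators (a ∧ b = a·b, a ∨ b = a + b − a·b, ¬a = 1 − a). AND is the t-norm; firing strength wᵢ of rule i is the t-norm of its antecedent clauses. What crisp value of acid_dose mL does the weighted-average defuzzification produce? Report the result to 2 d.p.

13.52

R1 (z=16.5): ¬fast=1−0.32=0.68, basic=0.56; AND[a·b] → w = 0.3808
R2 (z=25.8): fast=0.32, basic=0.56; AND[a·b] → w = 0.1792
R3 (z=5.0): neutral=0.72, fast=0.32; AND[a·b] → w = 0.2304
R4 (z=11.0): ¬fast=1−0.32=0.68, acidic=0.80; AND[a·b] → w = 0.5440
Weighted average = (0.3808·16.5 + 0.1792·25.8 + 0.2304·5.0 + 0.5440·11.0) / (0.3808 + 0.1792 + 0.2304 + 0.5440)
  = 18.0426 / 1.3344 = 13.52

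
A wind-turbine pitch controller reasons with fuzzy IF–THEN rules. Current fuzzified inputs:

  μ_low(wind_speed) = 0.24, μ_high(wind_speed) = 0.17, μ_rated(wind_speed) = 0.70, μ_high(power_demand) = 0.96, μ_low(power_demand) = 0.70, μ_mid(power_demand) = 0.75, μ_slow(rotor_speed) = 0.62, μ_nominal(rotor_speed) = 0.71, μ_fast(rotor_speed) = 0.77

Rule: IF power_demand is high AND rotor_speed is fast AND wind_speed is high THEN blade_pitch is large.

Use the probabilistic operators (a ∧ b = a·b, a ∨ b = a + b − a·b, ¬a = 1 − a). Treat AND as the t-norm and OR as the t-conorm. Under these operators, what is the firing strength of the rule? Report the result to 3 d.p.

firing strength: high=0.96, fast=0.77, high=0.17; AND[a·b] → w = 0.1257

0.126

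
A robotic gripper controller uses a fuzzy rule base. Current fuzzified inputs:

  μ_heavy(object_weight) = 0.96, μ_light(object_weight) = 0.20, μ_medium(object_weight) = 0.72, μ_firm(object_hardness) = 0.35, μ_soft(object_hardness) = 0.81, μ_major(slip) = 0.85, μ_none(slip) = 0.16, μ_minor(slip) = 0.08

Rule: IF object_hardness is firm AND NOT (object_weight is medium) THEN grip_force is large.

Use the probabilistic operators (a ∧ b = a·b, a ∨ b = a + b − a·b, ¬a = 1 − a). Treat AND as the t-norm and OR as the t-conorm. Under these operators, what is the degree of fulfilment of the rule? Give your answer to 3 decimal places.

firing strength: firm=0.35, ¬medium=1−0.72=0.28; AND[a·b] → w = 0.0980

0.098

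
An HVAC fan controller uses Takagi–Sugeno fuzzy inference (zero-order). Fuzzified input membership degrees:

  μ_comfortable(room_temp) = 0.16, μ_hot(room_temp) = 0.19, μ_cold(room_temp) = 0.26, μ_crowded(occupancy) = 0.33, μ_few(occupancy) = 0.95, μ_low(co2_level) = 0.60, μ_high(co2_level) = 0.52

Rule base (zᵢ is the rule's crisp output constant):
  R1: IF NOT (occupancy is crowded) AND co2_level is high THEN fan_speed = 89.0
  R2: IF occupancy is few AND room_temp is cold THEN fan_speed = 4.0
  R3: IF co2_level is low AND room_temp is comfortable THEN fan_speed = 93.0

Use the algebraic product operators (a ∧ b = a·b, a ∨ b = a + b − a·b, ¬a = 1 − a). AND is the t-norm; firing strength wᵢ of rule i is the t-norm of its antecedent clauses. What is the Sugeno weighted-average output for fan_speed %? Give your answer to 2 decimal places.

R1 (z=89.0): ¬crowded=1−0.33=0.67, high=0.52; AND[a·b] → w = 0.3484
R2 (z=4.0): few=0.95, cold=0.26; AND[a·b] → w = 0.2470
R3 (z=93.0): low=0.60, comfortable=0.16; AND[a·b] → w = 0.0960
Weighted average = (0.3484·89.0 + 0.2470·4.0 + 0.0960·93.0) / (0.3484 + 0.2470 + 0.0960)
  = 40.9236 / 0.6914 = 59.19

59.19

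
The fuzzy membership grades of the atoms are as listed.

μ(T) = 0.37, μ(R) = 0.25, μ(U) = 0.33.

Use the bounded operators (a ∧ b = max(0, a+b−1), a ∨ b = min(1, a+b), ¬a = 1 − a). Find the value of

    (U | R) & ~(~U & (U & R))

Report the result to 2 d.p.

0.58

U | R = min(1, a+b) on (0.33, 0.25) = 0.58
~U = 1 − 0.33 = 0.67
U & R = max(0, a+b−1) on (0.33, 0.25) = 0.00
~U & (U & R) = max(0, a+b−1) on (0.67, 0.00) = 0.00
~(~U & (U & R)) = 1 − 0.00 = 1.00
(U | R) & ~(~U & (U & R)) = max(0, a+b−1) on (0.58, 1.00) = 0.58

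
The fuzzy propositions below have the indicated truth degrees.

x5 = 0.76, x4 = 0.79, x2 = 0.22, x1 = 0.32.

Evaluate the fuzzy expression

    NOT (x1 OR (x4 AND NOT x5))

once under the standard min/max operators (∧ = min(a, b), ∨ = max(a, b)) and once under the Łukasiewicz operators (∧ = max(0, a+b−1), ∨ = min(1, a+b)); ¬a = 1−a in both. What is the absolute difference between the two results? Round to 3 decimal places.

0.030

Under standard min/max:
  NOT x5 = 1 − 0.76 = 0.24
  x4 AND NOT x5 = min(a, b) on (0.79, 0.24) = 0.24
  x1 OR (x4 AND NOT x5) = max(a, b) on (0.32, 0.24) = 0.32
  NOT (x1 OR (x4 AND NOT x5)) = 1 − 0.32 = 0.68
  → value = 0.6800
Under Łukasiewicz:
  NOT x5 = 1 − 0.76 = 0.24
  x4 AND NOT x5 = max(0, a+b−1) on (0.79, 0.24) = 0.03
  x1 OR (x4 AND NOT x5) = min(1, a+b) on (0.32, 0.03) = 0.35
  NOT (x1 OR (x4 AND NOT x5)) = 1 − 0.35 = 0.65
  → value = 0.6500
|0.6800 − 0.6500| = 0.030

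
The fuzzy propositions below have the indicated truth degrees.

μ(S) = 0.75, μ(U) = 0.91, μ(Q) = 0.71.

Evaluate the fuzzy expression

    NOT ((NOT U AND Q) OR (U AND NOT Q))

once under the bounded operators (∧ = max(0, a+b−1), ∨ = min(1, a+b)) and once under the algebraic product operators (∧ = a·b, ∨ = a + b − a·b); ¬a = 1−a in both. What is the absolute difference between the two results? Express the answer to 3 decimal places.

Under bounded:
  NOT U = 1 − 0.91 = 0.09
  NOT U AND Q = max(0, a+b−1) on (0.09, 0.71) = 0.00
  NOT Q = 1 − 0.71 = 0.29
  U AND NOT Q = max(0, a+b−1) on (0.91, 0.29) = 0.20
  (NOT U AND Q) OR (U AND NOT Q) = min(1, a+b) on (0.00, 0.20) = 0.20
  NOT ((NOT U AND Q) OR (U AND NOT Q)) = 1 − 0.20 = 0.80
  → value = 0.8000
Under algebraic product:
  NOT U = 1 − 0.9100 = 0.0900
  NOT U AND Q = a·b on (0.0900, 0.7100) = 0.0639
  NOT Q = 1 − 0.7100 = 0.2900
  U AND NOT Q = a·b on (0.9100, 0.2900) = 0.2639
  (NOT U AND Q) OR (U AND NOT Q) = a + b − a·b on (0.0639, 0.2639) = 0.3109
  NOT ((NOT U AND Q) OR (U AND NOT Q)) = 1 − 0.3109 = 0.6891
  → value = 0.6891
|0.8000 − 0.6891| = 0.111

0.111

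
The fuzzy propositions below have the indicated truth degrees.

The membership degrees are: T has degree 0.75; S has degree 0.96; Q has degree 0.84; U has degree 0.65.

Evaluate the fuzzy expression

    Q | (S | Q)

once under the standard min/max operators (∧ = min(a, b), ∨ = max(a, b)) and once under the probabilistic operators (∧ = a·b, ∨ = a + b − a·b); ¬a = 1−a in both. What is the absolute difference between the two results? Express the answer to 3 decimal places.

Under standard min/max:
  S | Q = max(a, b) on (0.96, 0.84) = 0.96
  Q | (S | Q) = max(a, b) on (0.84, 0.96) = 0.96
  → value = 0.9600
Under probabilistic:
  S | Q = a + b − a·b on (0.9600, 0.8400) = 0.9936
  Q | (S | Q) = a + b − a·b on (0.8400, 0.9936) = 0.9990
  → value = 0.9990
|0.9600 − 0.9990| = 0.039

0.039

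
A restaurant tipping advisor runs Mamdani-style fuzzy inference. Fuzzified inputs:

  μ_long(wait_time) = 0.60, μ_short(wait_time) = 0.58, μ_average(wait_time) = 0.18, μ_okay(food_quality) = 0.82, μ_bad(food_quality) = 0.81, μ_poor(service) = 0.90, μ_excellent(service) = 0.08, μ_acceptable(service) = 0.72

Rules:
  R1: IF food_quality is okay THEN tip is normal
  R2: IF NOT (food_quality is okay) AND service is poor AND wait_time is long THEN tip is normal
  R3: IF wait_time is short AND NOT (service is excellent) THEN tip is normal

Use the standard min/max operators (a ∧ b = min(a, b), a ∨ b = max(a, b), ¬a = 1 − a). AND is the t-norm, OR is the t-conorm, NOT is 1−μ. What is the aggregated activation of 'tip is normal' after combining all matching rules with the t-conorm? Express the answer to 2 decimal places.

R1: okay=0.82 → w = 0.82
R2: ¬okay=1−0.82=0.18, poor=0.90, long=0.60; AND[min(a, b)] → w = 0.18
R3: short=0.58, ¬excellent=1−0.08=0.92; AND[min(a, b)] → w = 0.58
Rules with consequent 'normal': {R1, R2, R3} → strengths 0.82, 0.18, 0.58
Aggregate via t-conorm [max(a, b)]: 0.82

0.82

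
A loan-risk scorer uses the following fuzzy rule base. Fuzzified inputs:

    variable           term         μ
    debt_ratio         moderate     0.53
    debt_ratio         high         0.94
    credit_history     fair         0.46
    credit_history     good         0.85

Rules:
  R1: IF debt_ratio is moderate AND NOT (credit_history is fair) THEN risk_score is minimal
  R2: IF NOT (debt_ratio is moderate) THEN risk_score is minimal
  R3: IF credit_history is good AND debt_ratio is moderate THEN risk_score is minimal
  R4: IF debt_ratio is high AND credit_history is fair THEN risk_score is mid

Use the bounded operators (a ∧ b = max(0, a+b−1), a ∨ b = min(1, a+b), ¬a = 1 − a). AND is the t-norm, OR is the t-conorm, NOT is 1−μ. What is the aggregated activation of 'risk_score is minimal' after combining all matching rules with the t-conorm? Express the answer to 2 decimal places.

R1: moderate=0.53, ¬fair=1−0.46=0.54; AND[max(0, a+b−1)] → w = 0.07
R2: ¬moderate=1−0.53=0.47 → w = 0.47
R3: good=0.85, moderate=0.53; AND[max(0, a+b−1)] → w = 0.38
R4: high=0.94, fair=0.46; AND[max(0, a+b−1)] → w = 0.40
Rules with consequent 'minimal': {R1, R2, R3} → strengths 0.07, 0.47, 0.38
Aggregate via t-conorm [min(1, a+b)]: 0.92

0.92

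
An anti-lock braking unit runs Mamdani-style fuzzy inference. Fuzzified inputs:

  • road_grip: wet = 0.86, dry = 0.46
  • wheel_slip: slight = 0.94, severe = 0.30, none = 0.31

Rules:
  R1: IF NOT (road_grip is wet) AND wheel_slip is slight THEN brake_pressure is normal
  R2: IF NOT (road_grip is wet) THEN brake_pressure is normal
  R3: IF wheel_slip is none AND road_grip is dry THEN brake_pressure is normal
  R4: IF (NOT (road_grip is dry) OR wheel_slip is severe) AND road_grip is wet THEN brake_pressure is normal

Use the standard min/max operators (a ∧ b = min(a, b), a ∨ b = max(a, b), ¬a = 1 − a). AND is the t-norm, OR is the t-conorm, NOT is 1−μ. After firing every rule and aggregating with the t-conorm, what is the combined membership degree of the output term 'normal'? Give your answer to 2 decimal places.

0.54

R1: ¬wet=1−0.86=0.14, slight=0.94; AND[min(a, b)] → w = 0.14
R2: ¬wet=1−0.86=0.14 → w = 0.14
R3: none=0.31, dry=0.46; AND[min(a, b)] → w = 0.31
R4: (¬dry=1−0.46=0.54 OR severe=0.30) = 0.54; AND[min(a, b)] with wet=0.86 → w = 0.54
Rules with consequent 'normal': {R1, R2, R3, R4} → strengths 0.14, 0.14, 0.31, 0.54
Aggregate via t-conorm [max(a, b)]: 0.54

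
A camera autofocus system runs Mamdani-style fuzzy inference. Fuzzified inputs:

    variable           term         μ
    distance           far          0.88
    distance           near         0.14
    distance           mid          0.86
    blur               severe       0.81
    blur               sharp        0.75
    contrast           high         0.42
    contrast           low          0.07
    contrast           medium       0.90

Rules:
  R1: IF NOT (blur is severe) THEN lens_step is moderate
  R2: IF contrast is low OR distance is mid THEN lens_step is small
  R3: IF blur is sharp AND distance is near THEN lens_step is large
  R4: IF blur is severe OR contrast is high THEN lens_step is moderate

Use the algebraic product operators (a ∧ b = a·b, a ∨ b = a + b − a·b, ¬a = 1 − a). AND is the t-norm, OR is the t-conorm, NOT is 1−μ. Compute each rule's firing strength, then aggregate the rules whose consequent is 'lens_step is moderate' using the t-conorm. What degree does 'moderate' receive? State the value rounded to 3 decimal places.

R1: ¬severe=1−0.81=0.19 → w = 0.1900
R2: low=0.07, mid=0.86; OR[a + b − a·b] → w = 0.8698
R3: sharp=0.75, near=0.14; AND[a·b] → w = 0.1050
R4: severe=0.81, high=0.42; OR[a + b − a·b] → w = 0.8898
Rules with consequent 'moderate': {R1, R4} → strengths 0.1900, 0.8898
Aggregate via t-conorm [a + b − a·b]: 0.9107

0.911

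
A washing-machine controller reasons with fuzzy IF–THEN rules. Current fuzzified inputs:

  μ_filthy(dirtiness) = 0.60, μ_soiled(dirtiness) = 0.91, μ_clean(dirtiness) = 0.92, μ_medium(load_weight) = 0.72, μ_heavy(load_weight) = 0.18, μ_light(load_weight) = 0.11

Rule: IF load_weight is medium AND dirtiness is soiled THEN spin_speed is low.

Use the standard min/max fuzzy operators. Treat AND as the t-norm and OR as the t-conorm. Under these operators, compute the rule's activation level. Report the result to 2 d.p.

0.72

firing strength: medium=0.72, soiled=0.91; AND[min(a, b)] → w = 0.72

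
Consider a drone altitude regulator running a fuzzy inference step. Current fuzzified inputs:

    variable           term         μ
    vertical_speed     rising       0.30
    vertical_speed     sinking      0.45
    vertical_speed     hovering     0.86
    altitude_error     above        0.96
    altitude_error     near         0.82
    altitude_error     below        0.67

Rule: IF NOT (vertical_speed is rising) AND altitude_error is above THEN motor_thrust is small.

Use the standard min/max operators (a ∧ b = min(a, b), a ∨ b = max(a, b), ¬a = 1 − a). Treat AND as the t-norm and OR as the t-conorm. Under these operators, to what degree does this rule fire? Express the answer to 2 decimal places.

0.70

firing strength: ¬rising=1−0.30=0.70, above=0.96; AND[min(a, b)] → w = 0.70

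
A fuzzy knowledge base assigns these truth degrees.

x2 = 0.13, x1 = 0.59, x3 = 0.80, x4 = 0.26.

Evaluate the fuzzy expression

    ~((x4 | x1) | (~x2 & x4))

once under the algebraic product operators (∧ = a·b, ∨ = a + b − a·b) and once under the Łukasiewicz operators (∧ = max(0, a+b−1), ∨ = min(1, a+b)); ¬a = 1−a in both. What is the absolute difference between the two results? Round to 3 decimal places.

0.215

Under algebraic product:
  x4 | x1 = a + b − a·b on (0.2600, 0.5900) = 0.6966
  ~x2 = 1 − 0.1300 = 0.8700
  ~x2 & x4 = a·b on (0.8700, 0.2600) = 0.2262
  (x4 | x1) | (~x2 & x4) = a + b − a·b on (0.6966, 0.2262) = 0.7652
  ~((x4 | x1) | (~x2 & x4)) = 1 − 0.7652 = 0.2348
  → value = 0.2348
Under Łukasiewicz:
  x4 | x1 = min(1, a+b) on (0.26, 0.59) = 0.85
  ~x2 = 1 − 0.13 = 0.87
  ~x2 & x4 = max(0, a+b−1) on (0.87, 0.26) = 0.13
  (x4 | x1) | (~x2 & x4) = min(1, a+b) on (0.85, 0.13) = 0.98
  ~((x4 | x1) | (~x2 & x4)) = 1 − 0.98 = 0.02
  → value = 0.0200
|0.2348 − 0.0200| = 0.215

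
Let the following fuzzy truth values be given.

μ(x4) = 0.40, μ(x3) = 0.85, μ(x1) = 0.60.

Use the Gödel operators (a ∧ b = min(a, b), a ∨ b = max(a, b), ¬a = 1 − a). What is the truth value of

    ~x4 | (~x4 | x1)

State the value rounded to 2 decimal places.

0.60

~x4 = 1 − 0.40 = 0.60
~x4 = 1 − 0.40 = 0.60
~x4 | x1 = max(a, b) on (0.60, 0.60) = 0.60
~x4 | (~x4 | x1) = max(a, b) on (0.60, 0.60) = 0.60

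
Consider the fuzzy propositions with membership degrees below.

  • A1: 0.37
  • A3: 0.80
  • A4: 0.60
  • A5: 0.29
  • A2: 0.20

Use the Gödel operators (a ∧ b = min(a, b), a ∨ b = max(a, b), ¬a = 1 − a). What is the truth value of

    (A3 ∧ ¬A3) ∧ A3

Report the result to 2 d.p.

¬A3 = 1 − 0.80 = 0.20
A3 ∧ ¬A3 = min(a, b) on (0.80, 0.20) = 0.20
(A3 ∧ ¬A3) ∧ A3 = min(a, b) on (0.20, 0.80) = 0.20

0.20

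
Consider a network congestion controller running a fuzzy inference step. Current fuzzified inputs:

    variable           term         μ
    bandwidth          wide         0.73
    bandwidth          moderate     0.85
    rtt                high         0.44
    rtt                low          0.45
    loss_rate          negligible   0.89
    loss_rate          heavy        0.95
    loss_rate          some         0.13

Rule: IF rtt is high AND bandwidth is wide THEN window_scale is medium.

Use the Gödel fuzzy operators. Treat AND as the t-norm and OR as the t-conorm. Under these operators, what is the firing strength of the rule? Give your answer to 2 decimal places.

0.44

firing strength: high=0.44, wide=0.73; AND[min(a, b)] → w = 0.44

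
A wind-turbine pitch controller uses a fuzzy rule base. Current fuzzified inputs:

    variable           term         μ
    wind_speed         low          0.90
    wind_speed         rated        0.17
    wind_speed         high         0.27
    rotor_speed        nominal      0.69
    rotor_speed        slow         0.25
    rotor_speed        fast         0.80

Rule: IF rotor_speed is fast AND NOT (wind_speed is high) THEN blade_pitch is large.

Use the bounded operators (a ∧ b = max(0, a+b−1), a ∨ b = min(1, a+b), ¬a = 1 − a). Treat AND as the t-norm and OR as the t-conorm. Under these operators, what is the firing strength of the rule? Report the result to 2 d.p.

0.53

firing strength: fast=0.80, ¬high=1−0.27=0.73; AND[max(0, a+b−1)] → w = 0.53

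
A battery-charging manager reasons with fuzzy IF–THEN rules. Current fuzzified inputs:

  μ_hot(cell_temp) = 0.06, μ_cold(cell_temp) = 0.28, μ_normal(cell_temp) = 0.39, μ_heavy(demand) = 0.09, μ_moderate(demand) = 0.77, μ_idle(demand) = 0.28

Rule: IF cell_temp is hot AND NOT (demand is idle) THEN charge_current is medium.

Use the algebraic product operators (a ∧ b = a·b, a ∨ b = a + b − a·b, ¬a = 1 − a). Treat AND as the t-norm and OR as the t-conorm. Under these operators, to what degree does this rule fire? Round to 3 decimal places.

firing strength: hot=0.06, ¬idle=1−0.28=0.72; AND[a·b] → w = 0.0432

0.043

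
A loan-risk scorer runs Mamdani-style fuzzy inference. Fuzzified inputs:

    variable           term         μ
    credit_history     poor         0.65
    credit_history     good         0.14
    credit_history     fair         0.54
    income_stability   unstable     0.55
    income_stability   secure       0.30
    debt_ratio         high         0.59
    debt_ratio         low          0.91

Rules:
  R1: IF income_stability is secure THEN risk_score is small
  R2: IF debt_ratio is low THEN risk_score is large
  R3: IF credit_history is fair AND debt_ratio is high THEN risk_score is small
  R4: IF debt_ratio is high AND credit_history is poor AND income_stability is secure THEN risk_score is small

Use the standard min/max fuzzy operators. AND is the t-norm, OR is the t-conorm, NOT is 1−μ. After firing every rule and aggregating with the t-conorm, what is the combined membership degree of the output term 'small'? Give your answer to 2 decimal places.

0.54

R1: secure=0.30 → w = 0.30
R2: low=0.91 → w = 0.91
R3: fair=0.54, high=0.59; AND[min(a, b)] → w = 0.54
R4: high=0.59, poor=0.65, secure=0.30; AND[min(a, b)] → w = 0.30
Rules with consequent 'small': {R1, R3, R4} → strengths 0.30, 0.54, 0.30
Aggregate via t-conorm [max(a, b)]: 0.54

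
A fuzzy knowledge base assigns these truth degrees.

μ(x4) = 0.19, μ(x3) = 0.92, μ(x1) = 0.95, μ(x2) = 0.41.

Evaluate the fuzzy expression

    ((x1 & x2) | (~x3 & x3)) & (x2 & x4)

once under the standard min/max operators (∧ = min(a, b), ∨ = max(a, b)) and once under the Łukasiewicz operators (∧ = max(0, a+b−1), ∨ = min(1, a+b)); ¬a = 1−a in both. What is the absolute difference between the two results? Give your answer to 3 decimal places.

Under standard min/max:
  x1 & x2 = min(a, b) on (0.95, 0.41) = 0.41
  ~x3 = 1 − 0.92 = 0.08
  ~x3 & x3 = min(a, b) on (0.08, 0.92) = 0.08
  (x1 & x2) | (~x3 & x3) = max(a, b) on (0.41, 0.08) = 0.41
  x2 & x4 = min(a, b) on (0.41, 0.19) = 0.19
  ((x1 & x2) | (~x3 & x3)) & (x2 & x4) = min(a, b) on (0.41, 0.19) = 0.19
  → value = 0.1900
Under Łukasiewicz:
  x1 & x2 = max(0, a+b−1) on (0.95, 0.41) = 0.36
  ~x3 = 1 − 0.92 = 0.08
  ~x3 & x3 = max(0, a+b−1) on (0.08, 0.92) = 0.00
  (x1 & x2) | (~x3 & x3) = min(1, a+b) on (0.36, 0.00) = 0.36
  x2 & x4 = max(0, a+b−1) on (0.41, 0.19) = 0.00
  ((x1 & x2) | (~x3 & x3)) & (x2 & x4) = max(0, a+b−1) on (0.36, 0.00) = 0.00
  → value = 0.0000
|0.1900 − 0.0000| = 0.190

0.190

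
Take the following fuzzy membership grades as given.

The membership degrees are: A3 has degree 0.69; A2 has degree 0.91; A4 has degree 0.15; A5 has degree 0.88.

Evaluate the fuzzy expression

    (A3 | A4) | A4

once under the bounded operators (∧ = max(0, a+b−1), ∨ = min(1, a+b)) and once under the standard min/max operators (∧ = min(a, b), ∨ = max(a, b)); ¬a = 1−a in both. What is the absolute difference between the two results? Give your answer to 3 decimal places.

0.300

Under bounded:
  A3 | A4 = min(1, a+b) on (0.69, 0.15) = 0.84
  (A3 | A4) | A4 = min(1, a+b) on (0.84, 0.15) = 0.99
  → value = 0.9900
Under standard min/max:
  A3 | A4 = max(a, b) on (0.69, 0.15) = 0.69
  (A3 | A4) | A4 = max(a, b) on (0.69, 0.15) = 0.69
  → value = 0.6900
|0.9900 − 0.6900| = 0.300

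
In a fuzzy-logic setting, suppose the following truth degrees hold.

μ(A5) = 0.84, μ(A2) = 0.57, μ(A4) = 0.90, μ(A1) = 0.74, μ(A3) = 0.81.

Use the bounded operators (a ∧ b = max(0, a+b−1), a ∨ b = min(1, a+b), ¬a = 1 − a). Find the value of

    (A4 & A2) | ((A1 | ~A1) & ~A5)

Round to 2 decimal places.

0.63

A4 & A2 = max(0, a+b−1) on (0.90, 0.57) = 0.47
~A1 = 1 − 0.74 = 0.26
A1 | ~A1 = min(1, a+b) on (0.74, 0.26) = 1.00
~A5 = 1 − 0.84 = 0.16
(A1 | ~A1) & ~A5 = max(0, a+b−1) on (1.00, 0.16) = 0.16
(A4 & A2) | ((A1 | ~A1) & ~A5) = min(1, a+b) on (0.47, 0.16) = 0.63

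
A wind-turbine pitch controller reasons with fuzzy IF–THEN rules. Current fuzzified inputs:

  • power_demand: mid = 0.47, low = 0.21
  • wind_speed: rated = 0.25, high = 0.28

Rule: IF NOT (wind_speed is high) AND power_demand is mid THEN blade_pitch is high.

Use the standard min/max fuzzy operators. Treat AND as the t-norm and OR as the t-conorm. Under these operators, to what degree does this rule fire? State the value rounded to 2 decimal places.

0.47

firing strength: ¬high=1−0.28=0.72, mid=0.47; AND[min(a, b)] → w = 0.47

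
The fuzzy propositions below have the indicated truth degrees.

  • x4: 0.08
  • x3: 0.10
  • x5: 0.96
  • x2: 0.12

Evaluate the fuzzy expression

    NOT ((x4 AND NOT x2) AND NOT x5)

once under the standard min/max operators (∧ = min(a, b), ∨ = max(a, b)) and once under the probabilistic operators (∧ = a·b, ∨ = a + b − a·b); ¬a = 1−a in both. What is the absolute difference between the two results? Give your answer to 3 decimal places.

0.037

Under standard min/max:
  NOT x2 = 1 − 0.12 = 0.88
  x4 AND NOT x2 = min(a, b) on (0.08, 0.88) = 0.08
  NOT x5 = 1 − 0.96 = 0.04
  (x4 AND NOT x2) AND NOT x5 = min(a, b) on (0.08, 0.04) = 0.04
  NOT ((x4 AND NOT x2) AND NOT x5) = 1 − 0.04 = 0.96
  → value = 0.9600
Under probabilistic:
  NOT x2 = 1 − 0.1200 = 0.8800
  x4 AND NOT x2 = a·b on (0.0800, 0.8800) = 0.0704
  NOT x5 = 1 − 0.9600 = 0.0400
  (x4 AND NOT x2) AND NOT x5 = a·b on (0.0704, 0.0400) = 0.0028
  NOT ((x4 AND NOT x2) AND NOT x5) = 1 − 0.0028 = 0.9972
  → value = 0.9972
|0.9600 − 0.9972| = 0.037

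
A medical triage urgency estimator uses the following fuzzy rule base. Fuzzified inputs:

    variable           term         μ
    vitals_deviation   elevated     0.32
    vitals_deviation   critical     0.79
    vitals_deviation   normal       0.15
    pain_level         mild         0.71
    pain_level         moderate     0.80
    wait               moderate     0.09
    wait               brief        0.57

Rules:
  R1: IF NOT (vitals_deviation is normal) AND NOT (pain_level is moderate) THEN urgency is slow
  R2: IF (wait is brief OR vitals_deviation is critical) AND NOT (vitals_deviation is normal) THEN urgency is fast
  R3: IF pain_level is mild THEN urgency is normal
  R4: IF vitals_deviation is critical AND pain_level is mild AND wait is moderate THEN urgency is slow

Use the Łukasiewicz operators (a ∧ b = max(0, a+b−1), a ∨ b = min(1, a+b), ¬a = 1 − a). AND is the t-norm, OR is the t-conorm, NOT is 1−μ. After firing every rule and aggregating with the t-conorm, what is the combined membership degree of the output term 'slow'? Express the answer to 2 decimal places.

R1: ¬normal=1−0.15=0.85, ¬moderate=1−0.80=0.20; AND[max(0, a+b−1)] → w = 0.05
R2: (brief=0.57 OR critical=0.79) = 1.00; AND[max(0, a+b−1)] with ¬normal=1−0.15=0.85 → w = 0.85
R3: mild=0.71 → w = 0.71
R4: critical=0.79, mild=0.71, moderate=0.09; AND[max(0, a+b−1)] → w = 0.00
Rules with consequent 'slow': {R1, R4} → strengths 0.05, 0.00
Aggregate via t-conorm [min(1, a+b)]: 0.05

0.05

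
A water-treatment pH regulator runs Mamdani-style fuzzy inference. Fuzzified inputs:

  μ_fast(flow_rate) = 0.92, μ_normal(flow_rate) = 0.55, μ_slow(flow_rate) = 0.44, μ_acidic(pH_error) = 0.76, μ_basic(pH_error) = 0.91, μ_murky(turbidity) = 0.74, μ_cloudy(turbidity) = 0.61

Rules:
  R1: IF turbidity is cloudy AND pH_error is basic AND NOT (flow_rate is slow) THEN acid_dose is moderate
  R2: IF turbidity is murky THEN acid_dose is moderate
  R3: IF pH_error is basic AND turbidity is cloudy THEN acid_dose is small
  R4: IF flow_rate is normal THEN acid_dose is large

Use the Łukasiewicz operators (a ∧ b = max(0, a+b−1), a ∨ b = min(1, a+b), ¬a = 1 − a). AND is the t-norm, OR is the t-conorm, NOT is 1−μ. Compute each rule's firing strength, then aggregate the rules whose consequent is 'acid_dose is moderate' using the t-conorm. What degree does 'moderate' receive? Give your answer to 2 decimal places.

R1: cloudy=0.61, basic=0.91, ¬slow=1−0.44=0.56; AND[max(0, a+b−1)] → w = 0.08
R2: murky=0.74 → w = 0.74
R3: basic=0.91, cloudy=0.61; AND[max(0, a+b−1)] → w = 0.52
R4: normal=0.55 → w = 0.55
Rules with consequent 'moderate': {R1, R2} → strengths 0.08, 0.74
Aggregate via t-conorm [min(1, a+b)]: 0.82

0.82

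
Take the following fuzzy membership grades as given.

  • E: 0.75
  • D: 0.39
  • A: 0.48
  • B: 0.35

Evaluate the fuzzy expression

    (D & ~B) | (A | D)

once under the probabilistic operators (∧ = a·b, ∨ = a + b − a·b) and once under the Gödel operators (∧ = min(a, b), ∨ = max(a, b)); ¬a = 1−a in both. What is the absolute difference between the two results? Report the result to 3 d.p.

Under probabilistic:
  ~B = 1 − 0.3500 = 0.6500
  D & ~B = a·b on (0.3900, 0.6500) = 0.2535
  A | D = a + b − a·b on (0.4800, 0.3900) = 0.6828
  (D & ~B) | (A | D) = a + b − a·b on (0.2535, 0.6828) = 0.7632
  → value = 0.7632
Under Gödel:
  ~B = 1 − 0.35 = 0.65
  D & ~B = min(a, b) on (0.39, 0.65) = 0.39
  A | D = max(a, b) on (0.48, 0.39) = 0.48
  (D & ~B) | (A | D) = max(a, b) on (0.39, 0.48) = 0.48
  → value = 0.4800
|0.7632 − 0.4800| = 0.283

0.283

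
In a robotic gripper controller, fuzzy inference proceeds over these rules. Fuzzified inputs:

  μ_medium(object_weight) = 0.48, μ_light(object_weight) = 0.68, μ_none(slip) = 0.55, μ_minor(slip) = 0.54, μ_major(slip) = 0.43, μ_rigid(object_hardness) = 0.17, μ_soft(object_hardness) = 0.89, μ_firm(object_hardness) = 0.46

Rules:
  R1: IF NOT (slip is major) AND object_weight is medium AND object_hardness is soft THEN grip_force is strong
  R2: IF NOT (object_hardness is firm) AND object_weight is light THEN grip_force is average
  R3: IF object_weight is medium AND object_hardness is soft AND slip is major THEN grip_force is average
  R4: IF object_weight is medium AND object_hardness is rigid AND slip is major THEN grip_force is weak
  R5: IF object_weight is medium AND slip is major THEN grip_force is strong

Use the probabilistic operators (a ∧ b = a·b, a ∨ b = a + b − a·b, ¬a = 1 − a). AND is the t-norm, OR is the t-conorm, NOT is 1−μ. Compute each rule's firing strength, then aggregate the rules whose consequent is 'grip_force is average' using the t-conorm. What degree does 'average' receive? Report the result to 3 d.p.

0.483

R1: ¬major=1−0.43=0.57, medium=0.48, soft=0.89; AND[a·b] → w = 0.2435
R2: ¬firm=1−0.46=0.54, light=0.68; AND[a·b] → w = 0.3672
R3: medium=0.48, soft=0.89, major=0.43; AND[a·b] → w = 0.1837
R4: medium=0.48, rigid=0.17, major=0.43; AND[a·b] → w = 0.0351
R5: medium=0.48, major=0.43; AND[a·b] → w = 0.2064
Rules with consequent 'average': {R2, R3} → strengths 0.3672, 0.1837
Aggregate via t-conorm [a + b − a·b]: 0.4834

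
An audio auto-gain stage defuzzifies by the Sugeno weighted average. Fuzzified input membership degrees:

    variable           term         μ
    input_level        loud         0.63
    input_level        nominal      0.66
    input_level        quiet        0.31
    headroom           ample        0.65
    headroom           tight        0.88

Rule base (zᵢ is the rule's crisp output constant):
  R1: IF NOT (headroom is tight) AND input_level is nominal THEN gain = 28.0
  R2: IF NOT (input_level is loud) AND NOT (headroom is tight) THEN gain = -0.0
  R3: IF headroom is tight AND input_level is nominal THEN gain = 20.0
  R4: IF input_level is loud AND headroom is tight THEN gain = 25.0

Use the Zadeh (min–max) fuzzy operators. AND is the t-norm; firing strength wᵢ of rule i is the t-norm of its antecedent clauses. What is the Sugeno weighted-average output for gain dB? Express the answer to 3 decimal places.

R1 (z=28.0): ¬tight=1−0.88=0.12, nominal=0.66; AND[min(a, b)] → w = 0.12
R2 (z=-0.0): ¬loud=1−0.63=0.37, ¬tight=1−0.88=0.12; AND[min(a, b)] → w = 0.12
R3 (z=20.0): tight=0.88, nominal=0.66; AND[min(a, b)] → w = 0.66
R4 (z=25.0): loud=0.63, tight=0.88; AND[min(a, b)] → w = 0.63
Weighted average = (0.12·28.0 + 0.12·-0.0 + 0.66·20.0 + 0.63·25.0) / (0.12 + 0.12 + 0.66 + 0.63)
  = 32.3100 / 1.5300 = 21.118

21.118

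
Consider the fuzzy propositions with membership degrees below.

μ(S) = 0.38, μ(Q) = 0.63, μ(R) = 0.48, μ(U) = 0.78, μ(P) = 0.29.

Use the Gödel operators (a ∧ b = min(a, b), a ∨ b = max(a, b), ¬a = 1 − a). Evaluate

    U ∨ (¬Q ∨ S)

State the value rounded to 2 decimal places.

0.78

¬Q = 1 − 0.63 = 0.37
¬Q ∨ S = max(a, b) on (0.37, 0.38) = 0.38
U ∨ (¬Q ∨ S) = max(a, b) on (0.78, 0.38) = 0.78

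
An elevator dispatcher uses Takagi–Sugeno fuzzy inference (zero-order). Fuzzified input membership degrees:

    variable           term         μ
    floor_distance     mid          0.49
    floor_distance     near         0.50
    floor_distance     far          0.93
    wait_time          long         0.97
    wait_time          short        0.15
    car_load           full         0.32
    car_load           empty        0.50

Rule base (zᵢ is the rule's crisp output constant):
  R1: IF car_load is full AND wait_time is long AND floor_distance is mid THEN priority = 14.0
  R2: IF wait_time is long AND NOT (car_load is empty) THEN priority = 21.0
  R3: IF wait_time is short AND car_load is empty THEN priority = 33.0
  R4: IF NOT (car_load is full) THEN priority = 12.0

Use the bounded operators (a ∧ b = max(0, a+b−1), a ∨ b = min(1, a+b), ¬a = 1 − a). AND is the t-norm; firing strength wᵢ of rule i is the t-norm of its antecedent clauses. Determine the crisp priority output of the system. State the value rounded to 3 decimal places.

R1 (z=14.0): full=0.32, long=0.97, mid=0.49; AND[max(0, a+b−1)] → w = 0.00
R2 (z=21.0): long=0.97, ¬empty=1−0.50=0.50; AND[max(0, a+b−1)] → w = 0.47
R3 (z=33.0): short=0.15, empty=0.50; AND[max(0, a+b−1)] → w = 0.00
R4 (z=12.0): ¬full=1−0.32=0.68 → w = 0.68
Weighted average = (0.00·14.0 + 0.47·21.0 + 0.00·33.0 + 0.68·12.0) / (0.00 + 0.47 + 0.00 + 0.68)
  = 18.0300 / 1.1500 = 15.678

15.678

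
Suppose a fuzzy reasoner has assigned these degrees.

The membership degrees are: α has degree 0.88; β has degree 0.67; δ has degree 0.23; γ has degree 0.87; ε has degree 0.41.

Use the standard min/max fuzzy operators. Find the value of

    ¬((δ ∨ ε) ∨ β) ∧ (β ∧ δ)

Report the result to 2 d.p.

δ ∨ ε = max(a, b) on (0.23, 0.41) = 0.41
(δ ∨ ε) ∨ β = max(a, b) on (0.41, 0.67) = 0.67
¬((δ ∨ ε) ∨ β) = 1 − 0.67 = 0.33
β ∧ δ = min(a, b) on (0.67, 0.23) = 0.23
¬((δ ∨ ε) ∨ β) ∧ (β ∧ δ) = min(a, b) on (0.33, 0.23) = 0.23

0.23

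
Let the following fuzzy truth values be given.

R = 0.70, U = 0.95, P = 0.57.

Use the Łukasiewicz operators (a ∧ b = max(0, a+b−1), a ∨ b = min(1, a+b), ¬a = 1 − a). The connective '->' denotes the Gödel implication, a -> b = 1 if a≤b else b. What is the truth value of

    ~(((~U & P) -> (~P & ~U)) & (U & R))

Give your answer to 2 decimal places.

~U = 1 − 0.95 = 0.05
~U & P = max(0, a+b−1) on (0.05, 0.57) = 0.00
~P = 1 − 0.57 = 0.43
~U = 1 − 0.95 = 0.05
~P & ~U = max(0, a+b−1) on (0.43, 0.05) = 0.00
(~U & P) -> (~P & ~U)  [Gödel: 1 if a≤b else b] with a=0.00, b=0.00 → 1.00
U & R = max(0, a+b−1) on (0.95, 0.70) = 0.65
((~U & P) -> (~P & ~U)) & (U & R) = max(0, a+b−1) on (1.00, 0.65) = 0.65
~(((~U & P) -> (~P & ~U)) & (U & R)) = 1 − 0.65 = 0.35

0.35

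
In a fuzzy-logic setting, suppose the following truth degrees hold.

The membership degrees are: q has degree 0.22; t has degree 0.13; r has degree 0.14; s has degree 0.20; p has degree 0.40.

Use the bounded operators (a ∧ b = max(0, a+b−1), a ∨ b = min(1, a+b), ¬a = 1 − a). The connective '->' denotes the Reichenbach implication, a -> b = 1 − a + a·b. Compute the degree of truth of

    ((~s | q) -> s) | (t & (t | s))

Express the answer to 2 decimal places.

0.20

~s = 1 − 0.20 = 0.80
~s | q = min(1, a+b) on (0.80, 0.22) = 1.00
(~s | q) -> s  [Reichenbach: 1 − a + a·b] with a=1.00, b=0.20 → 0.20
t | s = min(1, a+b) on (0.13, 0.20) = 0.33
t & (t | s) = max(0, a+b−1) on (0.13, 0.33) = 0.00
((~s | q) -> s) | (t & (t | s)) = min(1, a+b) on (0.20, 0.00) = 0.20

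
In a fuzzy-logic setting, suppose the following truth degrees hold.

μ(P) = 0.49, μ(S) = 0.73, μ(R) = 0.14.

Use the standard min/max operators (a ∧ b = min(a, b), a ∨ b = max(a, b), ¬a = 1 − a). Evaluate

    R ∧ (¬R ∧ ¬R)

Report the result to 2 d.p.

0.14

¬R = 1 − 0.14 = 0.86
¬R = 1 − 0.14 = 0.86
¬R ∧ ¬R = min(a, b) on (0.86, 0.86) = 0.86
R ∧ (¬R ∧ ¬R) = min(a, b) on (0.14, 0.86) = 0.14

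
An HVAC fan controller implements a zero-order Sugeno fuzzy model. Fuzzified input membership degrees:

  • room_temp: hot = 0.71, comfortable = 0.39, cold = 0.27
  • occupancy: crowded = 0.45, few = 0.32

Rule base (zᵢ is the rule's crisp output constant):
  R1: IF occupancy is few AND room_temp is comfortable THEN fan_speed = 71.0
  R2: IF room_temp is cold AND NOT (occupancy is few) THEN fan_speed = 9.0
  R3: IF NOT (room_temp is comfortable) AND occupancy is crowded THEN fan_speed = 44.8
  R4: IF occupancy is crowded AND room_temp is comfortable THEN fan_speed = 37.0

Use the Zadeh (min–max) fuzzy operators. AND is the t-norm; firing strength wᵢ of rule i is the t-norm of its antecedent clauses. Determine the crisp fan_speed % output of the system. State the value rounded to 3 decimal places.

R1 (z=71.0): few=0.32, comfortable=0.39; AND[min(a, b)] → w = 0.32
R2 (z=9.0): cold=0.27, ¬few=1−0.32=0.68; AND[min(a, b)] → w = 0.27
R3 (z=44.8): ¬comfortable=1−0.39=0.61, crowded=0.45; AND[min(a, b)] → w = 0.45
R4 (z=37.0): crowded=0.45, comfortable=0.39; AND[min(a, b)] → w = 0.39
Weighted average = (0.32·71.0 + 0.27·9.0 + 0.45·44.8 + 0.39·37.0) / (0.32 + 0.27 + 0.45 + 0.39)
  = 59.7400 / 1.4300 = 41.776

41.776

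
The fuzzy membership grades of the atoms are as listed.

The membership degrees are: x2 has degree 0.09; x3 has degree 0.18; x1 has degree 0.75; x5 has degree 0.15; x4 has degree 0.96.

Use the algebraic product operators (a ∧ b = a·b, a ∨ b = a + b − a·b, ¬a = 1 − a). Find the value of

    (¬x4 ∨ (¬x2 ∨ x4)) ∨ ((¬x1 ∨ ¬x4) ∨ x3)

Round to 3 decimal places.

0.998

¬x4 = 1 − 0.9600 = 0.0400
¬x2 = 1 − 0.0900 = 0.9100
¬x2 ∨ x4 = a + b − a·b on (0.9100, 0.9600) = 0.9964
¬x4 ∨ (¬x2 ∨ x4) = a + b − a·b on (0.0400, 0.9964) = 0.9965
¬x1 = 1 − 0.7500 = 0.2500
¬x4 = 1 − 0.9600 = 0.0400
¬x1 ∨ ¬x4 = a + b − a·b on (0.2500, 0.0400) = 0.2800
(¬x1 ∨ ¬x4) ∨ x3 = a + b − a·b on (0.2800, 0.1800) = 0.4096
(¬x4 ∨ (¬x2 ∨ x4)) ∨ ((¬x1 ∨ ¬x4) ∨ x3) = a + b − a·b on (0.9965, 0.4096) = 0.9980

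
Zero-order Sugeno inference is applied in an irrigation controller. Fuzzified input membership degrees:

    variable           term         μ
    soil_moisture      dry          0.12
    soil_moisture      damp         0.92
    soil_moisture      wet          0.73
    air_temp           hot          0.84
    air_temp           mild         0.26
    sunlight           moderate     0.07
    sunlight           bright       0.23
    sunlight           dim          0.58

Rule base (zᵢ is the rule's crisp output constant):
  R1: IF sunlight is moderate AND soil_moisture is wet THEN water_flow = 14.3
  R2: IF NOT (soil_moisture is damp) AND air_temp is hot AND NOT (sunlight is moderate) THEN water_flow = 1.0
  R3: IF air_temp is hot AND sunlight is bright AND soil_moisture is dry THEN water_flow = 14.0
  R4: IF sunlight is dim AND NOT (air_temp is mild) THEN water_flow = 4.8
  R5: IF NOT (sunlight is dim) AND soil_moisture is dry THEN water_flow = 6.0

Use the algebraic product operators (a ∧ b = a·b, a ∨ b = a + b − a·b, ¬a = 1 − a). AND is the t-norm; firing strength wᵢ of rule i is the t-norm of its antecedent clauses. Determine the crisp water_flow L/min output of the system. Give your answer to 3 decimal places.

R1 (z=14.3): moderate=0.07, wet=0.73; AND[a·b] → w = 0.0511
R2 (z=1.0): ¬damp=1−0.92=0.08, hot=0.84, ¬moderate=1−0.07=0.93; AND[a·b] → w = 0.0625
R3 (z=14.0): hot=0.84, bright=0.23, dry=0.12; AND[a·b] → w = 0.0232
R4 (z=4.8): dim=0.58, ¬mild=1−0.26=0.74; AND[a·b] → w = 0.4292
R5 (z=6.0): ¬dim=1−0.58=0.42, dry=0.12; AND[a·b] → w = 0.0504
Weighted average = (0.0511·14.3 + 0.0625·1.0 + 0.0232·14.0 + 0.4292·4.8 + 0.0504·6.0) / (0.0511 + 0.0625 + 0.0232 + 0.4292 + 0.0504)
  = 3.4804 / 0.6164 = 5.646

5.646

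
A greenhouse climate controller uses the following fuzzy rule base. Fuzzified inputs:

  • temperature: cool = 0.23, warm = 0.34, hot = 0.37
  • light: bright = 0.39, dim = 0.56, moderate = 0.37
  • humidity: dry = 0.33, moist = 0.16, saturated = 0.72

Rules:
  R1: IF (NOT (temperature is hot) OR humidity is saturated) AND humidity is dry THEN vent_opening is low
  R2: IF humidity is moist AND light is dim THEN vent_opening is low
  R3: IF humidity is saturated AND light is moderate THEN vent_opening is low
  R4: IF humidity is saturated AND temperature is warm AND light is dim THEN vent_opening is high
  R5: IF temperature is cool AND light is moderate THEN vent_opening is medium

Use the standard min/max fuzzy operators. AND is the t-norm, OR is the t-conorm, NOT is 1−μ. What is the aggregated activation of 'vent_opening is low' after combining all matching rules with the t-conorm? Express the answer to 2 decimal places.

R1: (¬hot=1−0.37=0.63 OR saturated=0.72) = 0.72; AND[min(a, b)] with dry=0.33 → w = 0.33
R2: moist=0.16, dim=0.56; AND[min(a, b)] → w = 0.16
R3: saturated=0.72, moderate=0.37; AND[min(a, b)] → w = 0.37
R4: saturated=0.72, warm=0.34, dim=0.56; AND[min(a, b)] → w = 0.34
R5: cool=0.23, moderate=0.37; AND[min(a, b)] → w = 0.23
Rules with consequent 'low': {R1, R2, R3} → strengths 0.33, 0.16, 0.37
Aggregate via t-conorm [max(a, b)]: 0.37

0.37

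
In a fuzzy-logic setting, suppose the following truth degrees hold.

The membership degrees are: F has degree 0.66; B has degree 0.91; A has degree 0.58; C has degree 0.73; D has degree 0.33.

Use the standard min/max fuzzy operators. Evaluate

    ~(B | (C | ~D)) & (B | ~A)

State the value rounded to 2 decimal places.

0.09

~D = 1 − 0.33 = 0.67
C | ~D = max(a, b) on (0.73, 0.67) = 0.73
B | (C | ~D) = max(a, b) on (0.91, 0.73) = 0.91
~(B | (C | ~D)) = 1 − 0.91 = 0.09
~A = 1 − 0.58 = 0.42
B | ~A = max(a, b) on (0.91, 0.42) = 0.91
~(B | (C | ~D)) & (B | ~A) = min(a, b) on (0.09, 0.91) = 0.09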